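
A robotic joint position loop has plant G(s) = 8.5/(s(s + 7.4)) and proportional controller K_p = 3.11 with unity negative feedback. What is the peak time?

T_p = 0.88 s

The closed-loop denominator s² + 7.4s + 26.43 gives ω_n = √26.43 = 5.141 and ζ = 7.4/(2ω_n) = 0.7196.
Damped frequency ω_d = ω_n√(1−ζ²) = 3.57 rad/s, so peak time T_p = π/ω_d = 0.88 s.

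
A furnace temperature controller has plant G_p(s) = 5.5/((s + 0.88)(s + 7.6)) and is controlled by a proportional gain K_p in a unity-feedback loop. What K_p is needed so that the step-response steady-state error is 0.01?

For a type-0 loop with proportional control, e_ss = 1/(1 + K_p·G_p(0)).
G_p(0) = 0.8224. Require 1/(1 + K_p·0.8224) = 0.01, so 1 + 0.8224·K_p = 100.
K_p = (100 − 1)/0.8224 = 120.

K_p = 120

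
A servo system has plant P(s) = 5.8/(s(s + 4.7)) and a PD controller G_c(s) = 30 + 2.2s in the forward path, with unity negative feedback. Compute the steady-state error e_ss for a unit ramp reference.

0.027

The loop has one pole at the origin (type 1). Velocity error constant K_v = lim_{s→0} s·G_c(s)P(s) = 30·5.8/4.7 = 37.02.
Steady-state error to a unit ramp: e_ss = 1/K_v = 0.027.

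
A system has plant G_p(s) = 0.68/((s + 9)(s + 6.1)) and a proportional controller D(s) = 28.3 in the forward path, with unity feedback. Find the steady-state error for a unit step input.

The loop is type 0. Static position error constant K_pos = D(0)·G_p(0) = 28.3·0.01239 = 0.3505.
Steady-state error to a unit step: e_ss = 1/(1+K_pos) = 1/1.351 = 0.74.

0.74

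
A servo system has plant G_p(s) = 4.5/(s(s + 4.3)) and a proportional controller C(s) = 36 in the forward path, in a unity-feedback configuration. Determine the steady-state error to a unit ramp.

0.0265

The loop has one pole at the origin (type 1). Velocity error constant K_v = lim_{s→0} s·C(s)G_p(s) = 36·4.5/4.3 = 37.67.
Steady-state error to a unit ramp: e_ss = 1/K_v = 0.0265.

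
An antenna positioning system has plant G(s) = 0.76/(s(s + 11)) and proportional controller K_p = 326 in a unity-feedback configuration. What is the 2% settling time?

T_s ≈ 0.727 s

Closed-loop characteristic equation: s² + 11s + 247.8 = 0, so ω_n = 15.74 rad/s and ζ = 11/(2·15.74) = 0.3494.
2% settling time T_s ≈ 4/(ζω_n) = 4/5.5 = 0.727 s.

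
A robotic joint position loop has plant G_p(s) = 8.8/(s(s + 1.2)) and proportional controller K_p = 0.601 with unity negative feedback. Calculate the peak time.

T_p = 1.42 s

The closed-loop denominator s² + 1.2s + 5.289 gives ω_n = √5.289 = 2.3 and ζ = 1.2/(2ω_n) = 0.2609.
Damped frequency ω_d = ω_n√(1−ζ²) = 2.22 rad/s, so peak time T_p = π/ω_d = 1.42 s.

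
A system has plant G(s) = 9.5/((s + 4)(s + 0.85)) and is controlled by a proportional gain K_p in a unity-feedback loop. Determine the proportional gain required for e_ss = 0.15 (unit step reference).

For a type-0 loop with proportional control, e_ss = 1/(1 + K_p·G(0)).
G(0) = 2.794. Require 1/(1 + K_p·2.794) = 0.15, so 1 + 2.794·K_p = 6.667.
K_p = (6.667 − 1)/2.794 = 2.03.

K_p = 2.03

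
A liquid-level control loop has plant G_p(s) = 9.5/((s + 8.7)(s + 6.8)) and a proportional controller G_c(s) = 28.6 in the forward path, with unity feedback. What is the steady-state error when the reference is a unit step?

0.179

The loop is type 0. Static position error constant K_pos = G_c(0)·G_p(0) = 28.6·0.1606 = 4.593.
Steady-state error to a unit step: e_ss = 1/(1+K_pos) = 1/5.593 = 0.179.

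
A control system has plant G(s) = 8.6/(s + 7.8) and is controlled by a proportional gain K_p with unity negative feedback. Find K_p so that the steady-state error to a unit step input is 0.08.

K_p = 10.4

For a type-0 loop with proportional control, e_ss = 1/(1 + K_p·G(0)).
G(0) = 1.103. Require 1/(1 + K_p·1.103) = 0.08, so 1 + 1.103·K_p = 12.5.
K_p = (12.5 − 1)/1.103 = 10.4.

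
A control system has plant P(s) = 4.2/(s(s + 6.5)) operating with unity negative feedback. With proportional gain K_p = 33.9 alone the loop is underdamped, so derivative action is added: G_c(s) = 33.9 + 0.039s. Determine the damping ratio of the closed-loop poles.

Forward path: (33.9 + 0.039s)·4.2/(s(s+6.5)). The closed-loop characteristic equation is s² + (6.5 + 4.2·0.039)s + 4.2·33.9 = 0.
That is s² + 6.664s + 142.4 = 0, so ω_n = 11.93 rad/s and ζ = 6.664/(2·11.93) = 0.2792.

ζ = 0.279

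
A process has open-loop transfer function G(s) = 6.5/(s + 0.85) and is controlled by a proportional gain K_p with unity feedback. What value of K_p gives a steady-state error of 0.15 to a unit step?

K_p = 0.741

For a type-0 loop with proportional control, e_ss = 1/(1 + K_p·G(0)).
G(0) = 7.647. Require 1/(1 + K_p·7.647) = 0.15, so 1 + 7.647·K_p = 6.667.
K_p = (6.667 − 1)/7.647 = 0.741.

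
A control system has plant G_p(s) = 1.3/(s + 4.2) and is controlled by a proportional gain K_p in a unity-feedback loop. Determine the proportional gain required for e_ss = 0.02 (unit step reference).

The loop is type 0, so e_ss(step) = 1/(1 + K_pos) with K_pos = K_p·G_p(0).
G_p(0) = 0.3095. Require 1/(1 + K_p·0.3095) = 0.02, so 1 + 0.3095·K_p = 50.
K_p = (50 − 1)/0.3095 = 158.

K_p = 158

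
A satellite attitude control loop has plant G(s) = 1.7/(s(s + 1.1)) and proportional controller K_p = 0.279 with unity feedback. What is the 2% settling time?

T_s ≈ 7.27 s

Closed-loop characteristic equation: s² + 1.1s + 0.4743 = 0, so ω_n = 0.6887 rad/s and ζ = 1.1/(2·0.6887) = 0.7986.
2% settling time T_s ≈ 4/(ζω_n) = 4/0.55 = 7.27 s.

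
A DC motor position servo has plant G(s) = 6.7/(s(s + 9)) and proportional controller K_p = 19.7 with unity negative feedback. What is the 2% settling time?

Closed-loop characteristic equation: s² + 9s + 132 = 0, so ω_n = 11.49 rad/s and ζ = 9/(2·11.49) = 0.3917.
2% settling time T_s ≈ 4/(ζω_n) = 4/4.5 = 0.889 s.

T_s ≈ 0.889 s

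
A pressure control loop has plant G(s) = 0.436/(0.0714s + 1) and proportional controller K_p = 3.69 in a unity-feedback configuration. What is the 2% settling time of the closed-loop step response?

Closed loop: T(s) = K_p·G/(1+K_p·G) = 1.609/(0.0714s + 1 + 1.609), with pole at s = −(1 + 1.609)/0.0714 = −36.54.
τ = 1/36.54 = 0.02737 s, so 2% settling time ≈ 4τ = 0.109 s.

T_s ≈ 0.109 s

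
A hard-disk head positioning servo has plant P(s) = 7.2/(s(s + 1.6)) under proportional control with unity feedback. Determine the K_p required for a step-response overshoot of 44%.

From %OS = 100·exp(−πζ/√(1−ζ²)) = 44%, ζ = −ln(0.44)/√(π²+ln²(0.44)) = 0.2528.
Characteristic equation s² + 1.6s + 7.2K_p = 0 gives ζ = 1.6/(2√(7.2K_p)).
Setting ζ = 0.2528: √(7.2K_p) = 1.6/(2·0.2528) = 3.164, so K_p = 10.01/7.2 = 1.39.

K_p = 1.39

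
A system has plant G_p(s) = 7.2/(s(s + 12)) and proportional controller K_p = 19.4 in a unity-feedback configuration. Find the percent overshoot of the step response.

From 1 + K_pG_p(s) = 0: s² + 12s + 139.7 = 0 ⇒ ω_n = 11.82, ζ = 0.5077.
%OS = 100·exp(−πζ/√(1−ζ²)) = 100·exp(−π·0.5077/√0.7423) = 15.7%.

15.7%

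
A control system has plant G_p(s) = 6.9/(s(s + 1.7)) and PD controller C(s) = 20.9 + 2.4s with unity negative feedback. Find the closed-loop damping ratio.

ζ = 0.76

Forward path: (20.9 + 2.4s)·6.9/(s(s+1.7)). The closed-loop characteristic equation is s² + (1.7 + 6.9·2.4)s + 6.9·20.9 = 0.
That is s² + 18.26s + 144.2 = 0, so ω_n = 12.01 rad/s and ζ = 18.26/(2·12.01) = 0.7603.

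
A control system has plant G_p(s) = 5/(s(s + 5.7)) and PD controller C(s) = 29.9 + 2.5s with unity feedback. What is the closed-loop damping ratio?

ζ = 0.744

Forward path: (29.9 + 2.5s)·5/(s(s+5.7)). The closed-loop characteristic equation is s² + (5.7 + 5·2.5)s + 5·29.9 = 0.
That is s² + 18.2s + 149.5 = 0, so ω_n = 12.23 rad/s and ζ = 18.2/(2·12.23) = 0.7443.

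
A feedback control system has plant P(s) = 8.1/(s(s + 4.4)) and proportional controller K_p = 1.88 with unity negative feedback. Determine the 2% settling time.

Closed-loop characteristic equation: s² + 4.4s + 15.23 = 0, so ω_n = 3.902 rad/s and ζ = 4.4/(2·3.902) = 0.5638.
2% settling time T_s ≈ 4/(ζω_n) = 4/2.2 = 1.82 s.

T_s ≈ 1.82 s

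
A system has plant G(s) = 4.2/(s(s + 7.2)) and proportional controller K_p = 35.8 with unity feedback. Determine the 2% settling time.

From 1 + K_pG(s) = 0: s² + 7.2s + 150.4 = 0 ⇒ ω_n = 12.26, ζ = 0.2936.
2% settling time T_s ≈ 4/(ζω_n) = 4/3.6 = 1.11 s.

T_s ≈ 1.11 s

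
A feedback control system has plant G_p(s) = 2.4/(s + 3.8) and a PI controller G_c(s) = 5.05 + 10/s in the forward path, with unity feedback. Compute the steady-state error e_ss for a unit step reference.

0

The open loop G_c(s)G_p(s) has a pole at the origin (type 1), so the static position error constant is infinite and e_ss = 1/(1+∞) = 0.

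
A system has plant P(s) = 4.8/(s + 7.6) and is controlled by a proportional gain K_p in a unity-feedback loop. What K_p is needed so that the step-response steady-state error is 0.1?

K_p = 14.2

The loop is type 0, so e_ss(step) = 1/(1 + K_pos) with K_pos = K_p·P(0).
P(0) = 0.6316. Require 1/(1 + K_p·0.6316) = 0.1, so 1 + 0.6316·K_p = 10.
K_p = (10 − 1)/0.6316 = 14.2.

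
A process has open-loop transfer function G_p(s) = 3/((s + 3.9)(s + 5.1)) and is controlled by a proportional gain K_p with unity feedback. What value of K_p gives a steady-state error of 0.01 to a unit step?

K_p = 656

Steady-state error for a unit step on this type-0 loop is 1/(1 + K_p·G_p(0)).
G_p(0) = 0.1508. Require 1/(1 + K_p·0.1508) = 0.01, so 1 + 0.1508·K_p = 100.
K_p = (100 − 1)/0.1508 = 656.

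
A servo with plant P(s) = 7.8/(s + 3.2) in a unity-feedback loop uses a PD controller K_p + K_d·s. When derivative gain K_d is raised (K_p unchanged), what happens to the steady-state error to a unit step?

unchanged

K_d affects only the transient (the s-coefficient); the DC loop gain, and hence e_ss, depends only on K_p.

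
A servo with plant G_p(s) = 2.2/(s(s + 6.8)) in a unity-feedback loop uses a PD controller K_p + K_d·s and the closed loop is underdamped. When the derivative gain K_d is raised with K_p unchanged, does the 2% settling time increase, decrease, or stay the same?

Characteristic equation s² + (6.8 + 2.2K_d)s + 2.2K_p = 0: raising K_d increases ζω_n = (6.8+2.2K_d)/2 while the loop stays underdamped, so T_s ≈ 4/(ζω_n) decreases.

decrease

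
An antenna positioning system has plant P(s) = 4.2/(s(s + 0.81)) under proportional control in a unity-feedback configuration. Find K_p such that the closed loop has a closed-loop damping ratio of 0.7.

K_p = 0.0797

Closed-loop characteristic equation: s² + 0.81s + K_p·4.2 = 0.
So ω_n = √(4.2K_p) and 2ζω_n = 0.81, giving ζ = 0.81/(2√(4.2K_p)).
Setting ζ = 0.7: √(4.2K_p) = 0.81/(2·0.7) = 0.5786, so K_p = 0.3347/4.2 = 0.0797.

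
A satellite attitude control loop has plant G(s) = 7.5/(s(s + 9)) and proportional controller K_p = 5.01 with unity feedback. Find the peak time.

From 1 + K_pG(s) = 0: s² + 9s + 37.57 = 0 ⇒ ω_n = 6.13, ζ = 0.7341.
Damped frequency ω_d = ω_n√(1−ζ²) = 4.162 rad/s, so peak time T_p = π/ω_d = 0.755 s.

T_p = 0.755 s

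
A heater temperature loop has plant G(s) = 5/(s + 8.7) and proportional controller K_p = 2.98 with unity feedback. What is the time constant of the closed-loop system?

τ = 0.0424 s

Closed-loop transfer function: T(s) = K_p·G(s)/(1 + K_p·G(s)) = 14.9/(s + 8.7 + 14.9) = 14.9/(s + 23.6).
Time constant τ = 1/23.6 = 0.0424 s.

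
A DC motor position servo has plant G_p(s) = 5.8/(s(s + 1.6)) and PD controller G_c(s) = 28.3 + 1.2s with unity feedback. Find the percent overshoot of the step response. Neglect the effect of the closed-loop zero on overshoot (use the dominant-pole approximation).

32.8%

Forward path: (28.3 + 1.2s)·5.8/(s(s+1.6)). The closed-loop characteristic equation is s² + (1.6 + 5.8·1.2)s + 5.8·28.3 = 0.
That is s² + 8.56s + 164.1 = 0, so ω_n = 12.81 rad/s and ζ = 8.56/(2·12.81) = 0.3341.
%OS = 100·exp(−πζ/√(1−ζ²)) = 32.8%.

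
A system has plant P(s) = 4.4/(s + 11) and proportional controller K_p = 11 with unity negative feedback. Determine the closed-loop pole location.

Closed-loop transfer function: T(s) = K_p·P(s)/(1 + K_p·P(s)) = 48.4/(s + 11 + 48.4) = 48.4/(s + 59.4).
The closed-loop pole is at s = −59.4.

s = -59.4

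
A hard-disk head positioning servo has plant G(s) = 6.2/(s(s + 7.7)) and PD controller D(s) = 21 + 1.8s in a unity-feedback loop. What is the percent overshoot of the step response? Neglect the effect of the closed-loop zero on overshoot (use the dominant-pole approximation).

0.994%

Forward path: (21 + 1.8s)·6.2/(s(s+7.7)). The closed-loop characteristic equation is s² + (7.7 + 6.2·1.8)s + 6.2·21 = 0.
That is s² + 18.86s + 130.2 = 0, so ω_n = 11.41 rad/s and ζ = 18.86/(2·11.41) = 0.8264.
%OS = 100·exp(−πζ/√(1−ζ²)) = 0.994%.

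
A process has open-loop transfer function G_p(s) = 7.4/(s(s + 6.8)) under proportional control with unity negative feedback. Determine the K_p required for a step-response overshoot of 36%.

K_p = 16.3

From %OS = 100·exp(−πζ/√(1−ζ²)) = 36%, ζ = −ln(0.36)/√(π²+ln²(0.36)) = 0.3093.
Characteristic equation s² + 6.8s + 7.4K_p = 0 gives ζ = 6.8/(2√(7.4K_p)).
Setting ζ = 0.3093: √(7.4K_p) = 6.8/(2·0.3093) = 10.99, so K_p = 120.9/7.4 = 16.3.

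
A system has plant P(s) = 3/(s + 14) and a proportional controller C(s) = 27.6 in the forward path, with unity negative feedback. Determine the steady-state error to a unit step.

0.145

The loop is type 0. Static position error constant K_pos = C(0)·P(0) = 27.6·0.2143 = 5.914.
Steady-state error to a unit step: e_ss = 1/(1+K_pos) = 1/6.914 = 0.145.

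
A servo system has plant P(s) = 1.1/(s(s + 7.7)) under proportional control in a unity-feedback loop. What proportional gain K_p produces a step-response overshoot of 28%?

K_p = 95.5

From %OS = 100·exp(−πζ/√(1−ζ²)) = 28%, ζ = −ln(0.28)/√(π²+ln²(0.28)) = 0.3755.
Characteristic equation s² + 7.7s + 1.1K_p = 0 gives ζ = 7.7/(2√(1.1K_p)).
Setting ζ = 0.3755: √(1.1K_p) = 7.7/(2·0.3755) = 10.25, so K_p = 105.1/1.1 = 95.5.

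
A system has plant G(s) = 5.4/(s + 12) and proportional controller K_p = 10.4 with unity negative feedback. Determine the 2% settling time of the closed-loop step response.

T_s ≈ 0.0587 s

Closed-loop transfer function: T(s) = K_p·G(s)/(1 + K_p·G(s)) = 56.16/(s + 12 + 56.16) = 56.16/(s + 68.16).
Time constant τ = 1/68.16 = 0.01467 s, so the 2% settling time is about 4τ = 0.0587 s.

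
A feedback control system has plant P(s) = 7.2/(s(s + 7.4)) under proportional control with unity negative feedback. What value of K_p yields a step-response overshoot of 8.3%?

From %OS = 100·exp(−πζ/√(1−ζ²)) = 8.3%, ζ = −ln(0.083)/√(π²+ln²(0.083)) = 0.621.
Characteristic equation s² + 7.4s + 7.2K_p = 0 gives ζ = 7.4/(2√(7.2K_p)).
Setting ζ = 0.621: √(7.2K_p) = 7.4/(2·0.621) = 5.958, so K_p = 35.5/7.2 = 4.93.

K_p = 4.93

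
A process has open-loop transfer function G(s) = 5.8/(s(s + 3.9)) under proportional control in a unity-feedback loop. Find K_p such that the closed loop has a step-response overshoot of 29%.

K_p = 4.88

From %OS = 100·exp(−πζ/√(1−ζ²)) = 29%, ζ = −ln(0.29)/√(π²+ln²(0.29)) = 0.3666.
Characteristic equation s² + 3.9s + 5.8K_p = 0 gives ζ = 3.9/(2√(5.8K_p)).
Setting ζ = 0.3666: √(5.8K_p) = 3.9/(2·0.3666) = 5.319, so K_p = 28.29/5.8 = 4.88.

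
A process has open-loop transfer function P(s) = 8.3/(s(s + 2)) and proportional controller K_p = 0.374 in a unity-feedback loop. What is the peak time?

Closed-loop characteristic equation: s² + 2s + 3.104 = 0, so ω_n = 1.762 rad/s and ζ = 2/(2·1.762) = 0.5676.
Damped frequency ω_d = ω_n√(1−ζ²) = 1.451 rad/s, so peak time T_p = π/ω_d = 2.17 s.

T_p = 2.17 s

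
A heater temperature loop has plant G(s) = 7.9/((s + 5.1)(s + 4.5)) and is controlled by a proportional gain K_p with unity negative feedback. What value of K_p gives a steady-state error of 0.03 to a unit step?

K_p = 93.9

Steady-state error for a unit step on this type-0 loop is 1/(1 + K_p·G(0)).
G(0) = 0.3442. Require 1/(1 + K_p·0.3442) = 0.03, so 1 + 0.3442·K_p = 33.33.
K_p = (33.33 − 1)/0.3442 = 93.9.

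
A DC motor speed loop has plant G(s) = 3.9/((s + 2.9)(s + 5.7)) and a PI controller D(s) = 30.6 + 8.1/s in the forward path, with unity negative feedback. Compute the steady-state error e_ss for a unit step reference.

The open loop D(s)G(s) has a pole at the origin (type 1), so the static position error constant is infinite and e_ss = 1/(1+∞) = 0.

0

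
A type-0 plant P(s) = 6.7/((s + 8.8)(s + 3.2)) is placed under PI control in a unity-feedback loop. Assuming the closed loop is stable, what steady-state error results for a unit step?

The PI controller's integrator makes the forward path type 1, so e_ss to a step is zero.

0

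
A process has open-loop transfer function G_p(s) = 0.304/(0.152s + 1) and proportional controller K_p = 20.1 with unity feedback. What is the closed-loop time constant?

Closed loop: T(s) = K_p·G_p/(1+K_p·G_p) = 6.11/(0.152s + 1 + 6.11), with pole at s = −(1 + 6.11)/0.152 = −46.78.
Closed-loop time constant τ = 1/46.78 = 0.0214 s.

τ = 0.0214 s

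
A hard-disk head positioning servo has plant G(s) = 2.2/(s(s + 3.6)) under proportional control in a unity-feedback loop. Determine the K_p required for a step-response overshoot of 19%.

From %OS = 100·exp(−πζ/√(1−ζ²)) = 19%, ζ = −ln(0.19)/√(π²+ln²(0.19)) = 0.4673.
Characteristic equation s² + 3.6s + 2.2K_p = 0 gives ζ = 3.6/(2√(2.2K_p)).
Setting ζ = 0.4673: √(2.2K_p) = 3.6/(2·0.4673) = 3.852, so K_p = 14.83/2.2 = 6.74.

K_p = 6.74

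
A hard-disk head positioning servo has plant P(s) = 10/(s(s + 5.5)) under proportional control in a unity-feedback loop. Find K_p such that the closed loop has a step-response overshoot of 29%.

K_p = 5.63

From %OS = 100·exp(−πζ/√(1−ζ²)) = 29%, ζ = −ln(0.29)/√(π²+ln²(0.29)) = 0.3666.
Characteristic equation s² + 5.5s + 10K_p = 0 gives ζ = 5.5/(2√(10K_p)).
Setting ζ = 0.3666: √(10K_p) = 5.5/(2·0.3666) = 7.501, so K_p = 56.27/10 = 5.63.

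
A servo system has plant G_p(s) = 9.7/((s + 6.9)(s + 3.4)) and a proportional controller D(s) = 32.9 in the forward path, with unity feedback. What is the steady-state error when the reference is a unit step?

0.0685

The loop is type 0. Static position error constant K_pos = D(0)·G_p(0) = 32.9·0.4135 = 13.6.
Steady-state error to a unit step: e_ss = 1/(1+K_pos) = 1/14.6 = 0.0685.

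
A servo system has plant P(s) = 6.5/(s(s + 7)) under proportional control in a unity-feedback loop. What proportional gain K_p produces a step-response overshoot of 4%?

K_p = 3.68

From %OS = 100·exp(−πζ/√(1−ζ²)) = 4%, ζ = −ln(0.04)/√(π²+ln²(0.04)) = 0.7156.
Characteristic equation s² + 7s + 6.5K_p = 0 gives ζ = 7/(2√(6.5K_p)).
Setting ζ = 0.7156: √(6.5K_p) = 7/(2·0.7156) = 4.891, so K_p = 23.92/6.5 = 3.68.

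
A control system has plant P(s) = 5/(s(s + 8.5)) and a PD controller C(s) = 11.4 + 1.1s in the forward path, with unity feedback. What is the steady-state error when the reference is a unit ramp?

0.149

The loop has one pole at the origin (type 1). Velocity error constant K_v = lim_{s→0} s·C(s)P(s) = 11.4·5/8.5 = 6.706.
Steady-state error to a unit ramp: e_ss = 1/K_v = 0.149.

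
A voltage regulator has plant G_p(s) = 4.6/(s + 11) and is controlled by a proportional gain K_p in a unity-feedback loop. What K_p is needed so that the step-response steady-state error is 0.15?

The loop is type 0, so e_ss(step) = 1/(1 + K_pos) with K_pos = K_p·G_p(0).
G_p(0) = 0.4182. Require 1/(1 + K_p·0.4182) = 0.15, so 1 + 0.4182·K_p = 6.667.
K_p = (6.667 − 1)/0.4182 = 13.6.

K_p = 13.6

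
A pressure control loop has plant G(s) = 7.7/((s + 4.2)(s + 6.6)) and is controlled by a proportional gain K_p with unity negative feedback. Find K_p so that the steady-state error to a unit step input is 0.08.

For a type-0 loop with proportional control, e_ss = 1/(1 + K_p·G(0)).
G(0) = 0.2778. Require 1/(1 + K_p·0.2778) = 0.08, so 1 + 0.2778·K_p = 12.5.
K_p = (12.5 − 1)/0.2778 = 41.4.

K_p = 41.4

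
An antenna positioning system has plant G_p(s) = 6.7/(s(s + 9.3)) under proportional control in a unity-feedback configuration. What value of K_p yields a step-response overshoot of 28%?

K_p = 22.9

From %OS = 100·exp(−πζ/√(1−ζ²)) = 28%, ζ = −ln(0.28)/√(π²+ln²(0.28)) = 0.3755.
Characteristic equation s² + 9.3s + 6.7K_p = 0 gives ζ = 9.3/(2√(6.7K_p)).
Setting ζ = 0.3755: √(6.7K_p) = 9.3/(2·0.3755) = 12.38, so K_p = 153.3/6.7 = 22.9.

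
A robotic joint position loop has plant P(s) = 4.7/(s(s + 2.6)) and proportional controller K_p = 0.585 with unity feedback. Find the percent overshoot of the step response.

From 1 + K_pP(s) = 0: s² + 2.6s + 2.749 = 0 ⇒ ω_n = 1.658, ζ = 0.784.
%OS = 100·exp(−πζ/√(1−ζ²)) = 100·exp(−π·0.784/√0.3853) = 1.89%.

1.89%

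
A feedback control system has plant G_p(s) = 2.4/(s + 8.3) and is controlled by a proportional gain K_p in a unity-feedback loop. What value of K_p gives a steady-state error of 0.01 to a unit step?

The loop is type 0, so e_ss(step) = 1/(1 + K_pos) with K_pos = K_p·G_p(0).
G_p(0) = 0.2892. Require 1/(1 + K_p·0.2892) = 0.01, so 1 + 0.2892·K_p = 100.
K_p = (100 − 1)/0.2892 = 342.

K_p = 342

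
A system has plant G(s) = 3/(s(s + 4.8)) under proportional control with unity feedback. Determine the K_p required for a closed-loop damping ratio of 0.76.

K_p = 3.32

Closed-loop characteristic equation: s² + 4.8s + K_p·3 = 0.
So ω_n = √(3K_p) and 2ζω_n = 4.8, giving ζ = 4.8/(2√(3K_p)).
Setting ζ = 0.76: √(3K_p) = 4.8/(2·0.76) = 3.158, so K_p = 9.972/3 = 3.32.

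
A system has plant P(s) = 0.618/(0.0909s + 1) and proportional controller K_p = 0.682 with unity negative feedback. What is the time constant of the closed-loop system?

τ = 0.0639 s

Closed loop: T(s) = K_p·P/(1+K_p·P) = 0.4215/(0.0909s + 1 + 0.4215), with pole at s = −(1 + 0.4215)/0.0909 = −15.64.
Closed-loop time constant τ = 1/15.64 = 0.0639 s.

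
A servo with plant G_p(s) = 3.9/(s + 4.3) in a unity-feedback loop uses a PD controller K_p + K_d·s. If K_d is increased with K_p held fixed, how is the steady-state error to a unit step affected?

K_d affects only the transient (the s-coefficient); the DC loop gain, and hence e_ss, depends only on K_p.

unchanged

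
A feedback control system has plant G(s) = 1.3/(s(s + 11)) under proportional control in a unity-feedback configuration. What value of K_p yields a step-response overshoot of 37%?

From %OS = 100·exp(−πζ/√(1−ζ²)) = 37%, ζ = −ln(0.37)/√(π²+ln²(0.37)) = 0.3017.
Characteristic equation s² + 11s + 1.3K_p = 0 gives ζ = 11/(2√(1.3K_p)).
Setting ζ = 0.3017: √(1.3K_p) = 11/(2·0.3017) = 18.23, so K_p = 332.3/1.3 = 256.

K_p = 256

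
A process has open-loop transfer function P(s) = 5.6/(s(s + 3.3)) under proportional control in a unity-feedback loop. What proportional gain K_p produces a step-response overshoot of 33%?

From %OS = 100·exp(−πζ/√(1−ζ²)) = 33%, ζ = −ln(0.33)/√(π²+ln²(0.33)) = 0.3328.
Characteristic equation s² + 3.3s + 5.6K_p = 0 gives ζ = 3.3/(2√(5.6K_p)).
Setting ζ = 0.3328: √(5.6K_p) = 3.3/(2·0.3328) = 4.958, so K_p = 24.58/5.6 = 4.39.

K_p = 4.39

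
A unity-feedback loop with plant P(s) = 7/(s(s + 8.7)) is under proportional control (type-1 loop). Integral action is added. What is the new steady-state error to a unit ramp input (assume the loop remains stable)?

The integrator raises the loop to type 2, so K_v → ∞ and e_ss to a ramp is zero.

0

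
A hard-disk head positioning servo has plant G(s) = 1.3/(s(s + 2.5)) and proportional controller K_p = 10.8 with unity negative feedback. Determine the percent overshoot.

The closed-loop denominator s² + 2.5s + 14.04 gives ω_n = √14.04 = 3.747 and ζ = 2.5/(2ω_n) = 0.3336.
%OS = 100·exp(−πζ/√(1−ζ²)) = 100·exp(−π·0.3336/√0.8887) = 32.9%.

32.9%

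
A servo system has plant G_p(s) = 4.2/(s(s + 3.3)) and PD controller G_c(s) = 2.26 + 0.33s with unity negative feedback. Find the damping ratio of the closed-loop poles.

Forward path: (2.26 + 0.33s)·4.2/(s(s+3.3)). The closed-loop characteristic equation is s² + (3.3 + 4.2·0.33)s + 4.2·2.26 = 0.
That is s² + 4.686s + 9.492 = 0, so ω_n = 3.081 rad/s and ζ = 4.686/(2·3.081) = 0.7605.

ζ = 0.76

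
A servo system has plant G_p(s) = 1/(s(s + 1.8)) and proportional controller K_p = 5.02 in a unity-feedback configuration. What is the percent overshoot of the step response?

25.2%

From 1 + K_pG_p(s) = 0: s² + 1.8s + 5.02 = 0 ⇒ ω_n = 2.241, ζ = 0.4017.
%OS = 100·exp(−πζ/√(1−ζ²)) = 100·exp(−π·0.4017/√0.8386) = 25.2%.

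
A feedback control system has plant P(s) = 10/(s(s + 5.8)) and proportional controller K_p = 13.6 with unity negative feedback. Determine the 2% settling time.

T_s ≈ 1.38 s

From 1 + K_pP(s) = 0: s² + 5.8s + 136 = 0 ⇒ ω_n = 11.66, ζ = 0.2487.
2% settling time T_s ≈ 4/(ζω_n) = 4/2.9 = 1.38 s.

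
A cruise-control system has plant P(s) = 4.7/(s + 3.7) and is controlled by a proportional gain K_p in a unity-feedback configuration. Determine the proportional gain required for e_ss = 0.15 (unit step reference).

K_p = 4.46

Steady-state error for a unit step on this type-0 loop is 1/(1 + K_p·P(0)).
P(0) = 1.27. Require 1/(1 + K_p·1.27) = 0.15, so 1 + 1.27·K_p = 6.667.
K_p = (6.667 − 1)/1.27 = 4.46.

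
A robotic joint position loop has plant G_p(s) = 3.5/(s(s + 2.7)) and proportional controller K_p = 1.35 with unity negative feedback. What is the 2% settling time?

T_s ≈ 2.96 s

Closed-loop characteristic equation: s² + 2.7s + 4.725 = 0, so ω_n = 2.174 rad/s and ζ = 2.7/(2·2.174) = 0.6211.
2% settling time T_s ≈ 4/(ζω_n) = 4/1.35 = 2.96 s.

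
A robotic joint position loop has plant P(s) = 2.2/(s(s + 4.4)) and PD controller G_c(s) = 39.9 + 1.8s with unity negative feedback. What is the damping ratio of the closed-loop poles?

ζ = 0.446

Forward path: (39.9 + 1.8s)·2.2/(s(s+4.4)). The closed-loop characteristic equation is s² + (4.4 + 2.2·1.8)s + 2.2·39.9 = 0.
That is s² + 8.36s + 87.78 = 0, so ω_n = 9.369 rad/s and ζ = 8.36/(2·9.369) = 0.4461.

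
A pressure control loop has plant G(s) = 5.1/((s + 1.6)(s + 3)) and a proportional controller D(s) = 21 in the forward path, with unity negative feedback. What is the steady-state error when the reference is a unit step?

0.0429

The loop is type 0. Static position error constant K_pos = D(0)·G(0) = 21·1.062 = 22.31.
Steady-state error to a unit step: e_ss = 1/(1+K_pos) = 1/23.31 = 0.0429.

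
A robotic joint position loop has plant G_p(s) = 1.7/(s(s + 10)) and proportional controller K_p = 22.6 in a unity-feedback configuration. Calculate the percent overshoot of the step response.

From 1 + K_pG_p(s) = 0: s² + 10s + 38.42 = 0 ⇒ ω_n = 6.198, ζ = 0.8067.
%OS = 100·exp(−πζ/√(1−ζ²)) = 100·exp(−π·0.8067/√0.3493) = 1.37%.

1.37%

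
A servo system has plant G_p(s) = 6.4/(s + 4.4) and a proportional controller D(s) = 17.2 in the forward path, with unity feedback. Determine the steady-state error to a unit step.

0.0384

The loop is type 0. Static position error constant K_pos = D(0)·G_p(0) = 17.2·1.455 = 25.02.
Steady-state error to a unit step: e_ss = 1/(1+K_pos) = 1/26.02 = 0.0384.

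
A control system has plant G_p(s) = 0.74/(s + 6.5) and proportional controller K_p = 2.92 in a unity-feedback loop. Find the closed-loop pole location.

Closed-loop transfer function: T(s) = K_p·G_p(s)/(1 + K_p·G_p(s)) = 2.161/(s + 6.5 + 2.161) = 2.161/(s + 8.661).
The closed-loop pole is at s = −8.661.

s = -8.661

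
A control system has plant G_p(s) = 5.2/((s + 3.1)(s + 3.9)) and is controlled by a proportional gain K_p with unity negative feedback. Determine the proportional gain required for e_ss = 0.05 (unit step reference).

K_p = 44.2

For a type-0 loop with proportional control, e_ss = 1/(1 + K_p·G_p(0)).
G_p(0) = 0.4301. Require 1/(1 + K_p·0.4301) = 0.05, so 1 + 0.4301·K_p = 20.
K_p = (20 − 1)/0.4301 = 44.2.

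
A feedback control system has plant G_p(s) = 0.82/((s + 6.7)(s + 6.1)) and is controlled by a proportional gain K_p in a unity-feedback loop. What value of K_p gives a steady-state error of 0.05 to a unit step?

Steady-state error for a unit step on this type-0 loop is 1/(1 + K_p·G_p(0)).
G_p(0) = 0.02006. Require 1/(1 + K_p·0.02006) = 0.05, so 1 + 0.02006·K_p = 20.
K_p = (20 − 1)/0.02006 = 947.

K_p = 947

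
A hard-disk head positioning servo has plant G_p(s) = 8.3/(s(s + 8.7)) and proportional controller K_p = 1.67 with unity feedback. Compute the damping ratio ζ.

The closed-loop denominator is s(s+8.7) + 1.67·8.3 = s² + 8.7s + 13.86.
So ω_n² = 13.86 ⇒ ω_n = 3.723 rad/s, and ζ = 8.7/(2ω_n) = 1.17.

ζ = 1.17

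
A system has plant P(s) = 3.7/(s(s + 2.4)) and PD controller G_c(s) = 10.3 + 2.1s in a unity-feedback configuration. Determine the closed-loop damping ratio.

Forward path: (10.3 + 2.1s)·3.7/(s(s+2.4)). The closed-loop characteristic equation is s² + (2.4 + 3.7·2.1)s + 3.7·10.3 = 0.
That is s² + 10.17s + 38.11 = 0, so ω_n = 6.173 rad/s and ζ = 10.17/(2·6.173) = 0.8237.

ζ = 0.824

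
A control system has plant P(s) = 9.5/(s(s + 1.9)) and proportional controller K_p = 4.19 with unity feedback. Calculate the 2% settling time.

Closed-loop characteristic equation: s² + 1.9s + 39.81 = 0, so ω_n = 6.309 rad/s and ζ = 1.9/(2·6.309) = 0.1506.
2% settling time T_s ≈ 4/(ζω_n) = 4/0.95 = 4.21 s.

T_s ≈ 4.21 s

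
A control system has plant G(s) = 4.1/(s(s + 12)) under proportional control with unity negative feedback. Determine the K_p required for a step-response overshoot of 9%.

From %OS = 100·exp(−πζ/√(1−ζ²)) = 9%, ζ = −ln(0.09)/√(π²+ln²(0.09)) = 0.6083.
Characteristic equation s² + 12s + 4.1K_p = 0 gives ζ = 12/(2√(4.1K_p)).
Setting ζ = 0.6083: √(4.1K_p) = 12/(2·0.6083) = 9.863, so K_p = 97.28/4.1 = 23.7.

K_p = 23.7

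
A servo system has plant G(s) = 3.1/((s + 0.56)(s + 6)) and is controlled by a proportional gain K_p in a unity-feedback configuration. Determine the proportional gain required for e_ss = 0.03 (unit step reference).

For a type-0 loop with proportional control, e_ss = 1/(1 + K_p·G(0)).
G(0) = 0.9226. Require 1/(1 + K_p·0.9226) = 0.03, so 1 + 0.9226·K_p = 33.33.
K_p = (33.33 − 1)/0.9226 = 35.

K_p = 35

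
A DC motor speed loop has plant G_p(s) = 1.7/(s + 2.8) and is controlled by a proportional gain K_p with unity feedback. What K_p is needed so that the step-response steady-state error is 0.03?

K_p = 53.3

The loop is type 0, so e_ss(step) = 1/(1 + K_pos) with K_pos = K_p·G_p(0).
G_p(0) = 0.6071. Require 1/(1 + K_p·0.6071) = 0.03, so 1 + 0.6071·K_p = 33.33.
K_p = (33.33 − 1)/0.6071 = 53.3.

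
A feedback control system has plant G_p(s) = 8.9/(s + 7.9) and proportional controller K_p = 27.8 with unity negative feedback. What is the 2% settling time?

T_s ≈ 0.0157 s

Closed-loop transfer function: T(s) = K_p·G_p(s)/(1 + K_p·G_p(s)) = 247.4/(s + 7.9 + 247.4) = 247.4/(s + 255.3).
Time constant τ = 1/255.3 = 0.003917 s, so the 2% settling time is about 4τ = 0.0157 s.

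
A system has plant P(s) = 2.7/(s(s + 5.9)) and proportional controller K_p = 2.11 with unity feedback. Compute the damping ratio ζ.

With unity feedback the closed-loop characteristic equation is s² + 5.9s + 2.11·2.7 = s² + 5.9s + 5.697 = 0.
Matching s² + 2ζω_n s + ω_n²: ω_n = √5.697 = 2.387 rad/s and 2ζω_n = 5.9, so ζ = 5.9/(2·2.387) = 1.24.

ζ = 1.24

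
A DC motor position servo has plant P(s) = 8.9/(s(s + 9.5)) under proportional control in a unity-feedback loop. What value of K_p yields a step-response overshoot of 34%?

From %OS = 100·exp(−πζ/√(1−ζ²)) = 34%, ζ = −ln(0.34)/√(π²+ln²(0.34)) = 0.3248.
Characteristic equation s² + 9.5s + 8.9K_p = 0 gives ζ = 9.5/(2√(8.9K_p)).
Setting ζ = 0.3248: √(8.9K_p) = 9.5/(2·0.3248) = 14.63, so K_p = 213.9/8.9 = 24.

K_p = 24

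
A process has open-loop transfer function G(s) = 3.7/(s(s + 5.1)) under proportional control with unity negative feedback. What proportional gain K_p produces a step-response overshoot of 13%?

K_p = 5.92

From %OS = 100·exp(−πζ/√(1−ζ²)) = 13%, ζ = −ln(0.13)/√(π²+ln²(0.13)) = 0.5446.
Characteristic equation s² + 5.1s + 3.7K_p = 0 gives ζ = 5.1/(2√(3.7K_p)).
Setting ζ = 0.5446: √(3.7K_p) = 5.1/(2·0.5446) = 4.682, so K_p = 21.92/3.7 = 5.92.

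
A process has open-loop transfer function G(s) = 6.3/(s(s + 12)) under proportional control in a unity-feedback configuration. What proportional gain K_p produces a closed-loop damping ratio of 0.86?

Closed-loop characteristic equation: s² + 12s + K_p·6.3 = 0.
So ω_n = √(6.3K_p) and 2ζω_n = 12, giving ζ = 12/(2√(6.3K_p)).
Setting ζ = 0.86: √(6.3K_p) = 12/(2·0.86) = 6.977, so K_p = 48.67/6.3 = 7.73.

K_p = 7.73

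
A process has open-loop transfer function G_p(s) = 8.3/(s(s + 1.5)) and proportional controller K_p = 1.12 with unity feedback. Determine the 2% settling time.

T_s ≈ 5.33 s

From 1 + K_pG_p(s) = 0: s² + 1.5s + 9.296 = 0 ⇒ ω_n = 3.049, ζ = 0.246.
2% settling time T_s ≈ 4/(ζω_n) = 4/0.75 = 5.33 s.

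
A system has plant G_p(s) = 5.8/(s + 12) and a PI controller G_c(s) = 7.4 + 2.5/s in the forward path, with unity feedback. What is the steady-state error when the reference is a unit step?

0

The open loop G_c(s)G_p(s) has a pole at the origin (type 1), so the static position error constant is infinite and e_ss = 1/(1+∞) = 0.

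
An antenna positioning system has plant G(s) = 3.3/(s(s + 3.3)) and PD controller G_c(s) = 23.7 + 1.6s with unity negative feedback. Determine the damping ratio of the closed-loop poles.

ζ = 0.485

Forward path: (23.7 + 1.6s)·3.3/(s(s+3.3)). The closed-loop characteristic equation is s² + (3.3 + 3.3·1.6)s + 3.3·23.7 = 0.
That is s² + 8.58s + 78.21 = 0, so ω_n = 8.844 rad/s and ζ = 8.58/(2·8.844) = 0.4851.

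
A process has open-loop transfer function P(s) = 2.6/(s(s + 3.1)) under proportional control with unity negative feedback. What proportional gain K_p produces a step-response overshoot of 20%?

From %OS = 100·exp(−πζ/√(1−ζ²)) = 20%, ζ = −ln(0.2)/√(π²+ln²(0.2)) = 0.4559.
Characteristic equation s² + 3.1s + 2.6K_p = 0 gives ζ = 3.1/(2√(2.6K_p)).
Setting ζ = 0.4559: √(2.6K_p) = 3.1/(2·0.4559) = 3.399, so K_p = 11.56/2.6 = 4.44.

K_p = 4.44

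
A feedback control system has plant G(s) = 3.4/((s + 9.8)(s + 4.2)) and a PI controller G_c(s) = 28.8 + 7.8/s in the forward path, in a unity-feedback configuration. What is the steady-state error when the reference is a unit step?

The open loop G_c(s)G(s) has a pole at the origin (type 1), so the static position error constant is infinite and e_ss = 1/(1+∞) = 0.

0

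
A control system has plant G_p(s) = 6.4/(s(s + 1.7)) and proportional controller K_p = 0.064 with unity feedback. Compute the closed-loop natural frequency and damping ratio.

ω_n = 0.64 rad/s, ζ = 1.33

With unity feedback the closed-loop characteristic equation is s² + 1.7s + 0.064·6.4 = s² + 1.7s + 0.4096 = 0.
Matching s² + 2ζω_n s + ω_n²: ω_n = √0.4096 = 0.64 rad/s and 2ζω_n = 1.7, so ζ = 1.7/(2·0.64) = 1.33.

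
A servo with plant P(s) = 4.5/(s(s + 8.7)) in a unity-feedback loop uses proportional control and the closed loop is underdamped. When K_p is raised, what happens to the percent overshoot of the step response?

ζ = 8.7/(2√(4.5K_p)) decreases as K_p grows; lower damping means more overshoot.

increase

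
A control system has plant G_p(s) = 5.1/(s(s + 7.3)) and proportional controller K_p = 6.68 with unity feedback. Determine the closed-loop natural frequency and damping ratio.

ω_n = 5.84 rad/s, ζ = 0.625

With unity feedback the closed-loop characteristic equation is s² + 7.3s + 6.68·5.1 = s² + 7.3s + 34.07 = 0.
So ω_n² = 34.07 ⇒ ω_n = 5.837 rad/s, and ζ = 7.3/(2ω_n) = 0.625.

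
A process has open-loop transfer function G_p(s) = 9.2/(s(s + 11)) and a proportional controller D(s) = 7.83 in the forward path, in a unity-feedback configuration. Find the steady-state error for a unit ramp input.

The loop has one pole at the origin (type 1). Velocity error constant K_v = lim_{s→0} s·D(s)G_p(s) = 7.83·9.2/11 = 6.549.
Steady-state error to a unit ramp: e_ss = 1/K_v = 0.153.

0.153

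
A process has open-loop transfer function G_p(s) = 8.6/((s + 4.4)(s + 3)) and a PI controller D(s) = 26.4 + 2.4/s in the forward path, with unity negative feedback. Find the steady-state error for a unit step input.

The open loop D(s)G_p(s) has a pole at the origin (type 1), so the static position error constant is infinite and e_ss = 1/(1+∞) = 0.

0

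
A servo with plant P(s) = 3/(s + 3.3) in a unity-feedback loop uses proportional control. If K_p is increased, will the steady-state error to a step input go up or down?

decrease

The position error constant K_pos = K_p·P(0) grows with K_p, and e_ss = 1/(1+K_pos) falls.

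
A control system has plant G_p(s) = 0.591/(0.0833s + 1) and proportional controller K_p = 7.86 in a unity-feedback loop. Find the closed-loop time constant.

τ = 0.0148 s

Closed loop: T(s) = K_p·G_p/(1+K_p·G_p) = 4.645/(0.0833s + 1 + 4.645), with pole at s = −(1 + 4.645)/0.0833 = −67.77.
Closed-loop time constant τ = 1/67.77 = 0.0148 s.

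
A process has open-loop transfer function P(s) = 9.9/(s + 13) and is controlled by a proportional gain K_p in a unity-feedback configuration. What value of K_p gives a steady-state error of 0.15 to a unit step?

Steady-state error for a unit step on this type-0 loop is 1/(1 + K_p·P(0)).
P(0) = 0.7615. Require 1/(1 + K_p·0.7615) = 0.15, so 1 + 0.7615·K_p = 6.667.
K_p = (6.667 − 1)/0.7615 = 7.44.

K_p = 7.44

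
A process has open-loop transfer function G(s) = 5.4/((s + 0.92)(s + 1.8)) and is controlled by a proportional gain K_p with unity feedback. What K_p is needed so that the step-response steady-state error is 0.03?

The loop is type 0, so e_ss(step) = 1/(1 + K_pos) with K_pos = K_p·G(0).
G(0) = 3.261. Require 1/(1 + K_p·3.261) = 0.03, so 1 + 3.261·K_p = 33.33.
K_p = (33.33 − 1)/3.261 = 9.92.

K_p = 9.92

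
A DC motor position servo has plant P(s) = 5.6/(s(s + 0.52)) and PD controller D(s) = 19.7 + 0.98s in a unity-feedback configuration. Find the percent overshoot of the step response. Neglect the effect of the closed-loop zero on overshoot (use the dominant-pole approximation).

39.2%

Forward path: (19.7 + 0.98s)·5.6/(s(s+0.52)). The closed-loop characteristic equation is s² + (0.52 + 5.6·0.98)s + 5.6·19.7 = 0.
That is s² + 6.008s + 110.3 = 0, so ω_n = 10.5 rad/s and ζ = 6.008/(2·10.5) = 0.286.
%OS = 100·exp(−πζ/√(1−ζ²)) = 39.2%.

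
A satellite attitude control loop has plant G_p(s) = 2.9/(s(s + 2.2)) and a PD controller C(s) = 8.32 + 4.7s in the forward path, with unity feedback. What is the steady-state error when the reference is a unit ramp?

The loop has one pole at the origin (type 1). Velocity error constant K_v = lim_{s→0} s·C(s)G_p(s) = 8.32·2.9/2.2 = 10.97.
Steady-state error to a unit ramp: e_ss = 1/K_v = 0.0912.

0.0912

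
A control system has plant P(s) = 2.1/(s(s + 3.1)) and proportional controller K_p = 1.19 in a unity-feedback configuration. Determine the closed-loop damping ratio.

ζ = 0.981

1 + K_p·P(s) = 0 gives s² + 3.1s + 2.499 = 0.
So ω_n² = 2.499 ⇒ ω_n = 1.581 rad/s, and ζ = 3.1/(2ω_n) = 0.981.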